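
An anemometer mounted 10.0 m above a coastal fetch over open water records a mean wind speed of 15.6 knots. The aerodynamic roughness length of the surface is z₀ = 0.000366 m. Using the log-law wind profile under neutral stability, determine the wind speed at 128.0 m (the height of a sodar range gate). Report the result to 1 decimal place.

19.5 knots

Log law: V(z) ∝ ln(z/z₀), so V₂/V₁ = ln(z₂/z₀) / ln(z₁/z₀).
ln(128.0/0.000366) = 12.7649, ln(10.0/0.000366) = 10.2155
V₂ = 15.6 × 12.7649/10.2155 = 15.6 × 1.2496 = 19.4932 knots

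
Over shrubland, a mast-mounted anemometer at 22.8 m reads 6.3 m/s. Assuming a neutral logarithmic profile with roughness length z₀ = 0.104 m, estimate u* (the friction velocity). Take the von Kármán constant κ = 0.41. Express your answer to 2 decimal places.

Log law: V(z) = (u*/κ) · ln(z/z₀) ⇒ u* = κ · V / ln(z/z₀)
u* = 0.41 × 6.3 / ln(22.8/0.104) = 0.41 × 6.3 / 5.3901
   = 2.5830 / 5.3901 = 0.4792 m/s

u* ≈ 0.48 m/s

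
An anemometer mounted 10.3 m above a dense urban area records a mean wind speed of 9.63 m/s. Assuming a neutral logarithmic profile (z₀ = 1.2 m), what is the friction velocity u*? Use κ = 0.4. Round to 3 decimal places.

u* ≈ 1.792 m/s

Log law: V(z) = (u*/κ) · ln(z/z₀) ⇒ u* = κ · V / ln(z/z₀)
u* = 0.4 × 9.63 / ln(10.3/1.2) = 0.4 × 9.63 / 2.1498
   = 3.8520 / 2.1498 = 1.7918 m/s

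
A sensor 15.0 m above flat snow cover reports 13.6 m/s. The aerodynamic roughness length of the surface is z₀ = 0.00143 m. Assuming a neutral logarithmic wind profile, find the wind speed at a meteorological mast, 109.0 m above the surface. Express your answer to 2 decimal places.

Log law: V(z) ∝ ln(z/z₀), so V₂/V₁ = ln(z₂/z₀) / ln(z₁/z₀).
ln(109.0/0.00143) = 11.2414, ln(15.0/0.00143) = 9.2581
V₂ = 13.6 × 11.2414/9.2581 = 13.6 × 1.2142 = 16.5134 m/s

16.51 m/s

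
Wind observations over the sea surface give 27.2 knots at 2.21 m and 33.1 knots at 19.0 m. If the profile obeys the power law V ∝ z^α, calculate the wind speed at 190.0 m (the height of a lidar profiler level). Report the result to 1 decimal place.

40.8 knots

First find α: α = ln(V₂/V₁)/ln(z₂/z₁) = ln(33.1/27.2)/ln(19.0/2.21) = 0.19632/2.15145 = 0.0912
Extrapolate from 19.0 m to 190.0 m: V₃ = 33.1 × (190.0/19.0)^0.0912 = 33.1 × 1.2338 = 40.8391 knots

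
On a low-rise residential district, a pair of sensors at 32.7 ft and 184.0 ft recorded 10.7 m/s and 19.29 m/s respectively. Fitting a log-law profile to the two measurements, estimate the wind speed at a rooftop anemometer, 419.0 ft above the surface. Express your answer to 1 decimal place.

Log law: V ∝ ln(z/z₀). From the pair, with r = V₁/V₂ = 0.55469,
ln z₀ = (ln z₁ − r·ln z₂)/(1 − r) = (3.4874 − 0.55469×5.2149)/0.44531 = 1.3355 → z₀ = 3.802 ft
V₃ = V₁ · ln(z₃/z₀)/ln(z₁/z₀) = 10.7 × 4.7024/2.1519 = 23.3819 m/s

23.4 m/s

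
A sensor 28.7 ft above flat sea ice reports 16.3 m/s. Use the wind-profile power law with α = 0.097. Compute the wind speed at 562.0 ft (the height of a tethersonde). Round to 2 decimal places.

21.75 m/s

Power-law profile: V₂ = V₁ · (z₂/z₁)^α
V₂ = 16.3 × (562.0/28.7)^0.097 = 16.3 × (19.5819)^0.097
    = 16.3 × 1.3345 = 21.7519 m/s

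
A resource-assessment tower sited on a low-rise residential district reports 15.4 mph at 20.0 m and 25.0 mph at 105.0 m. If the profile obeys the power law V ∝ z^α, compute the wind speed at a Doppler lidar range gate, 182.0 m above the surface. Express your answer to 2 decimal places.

29.36 mph

First find α: α = ln(V₂/V₁)/ln(z₂/z₁) = ln(25.0/15.4)/ln(105.0/20.0) = 0.48451/1.65823 = 0.2922
Extrapolate from 105.0 m to 182.0 m: V₃ = 25.0 × (182.0/105.0)^0.2922 = 25.0 × 1.1744 = 29.3588 mph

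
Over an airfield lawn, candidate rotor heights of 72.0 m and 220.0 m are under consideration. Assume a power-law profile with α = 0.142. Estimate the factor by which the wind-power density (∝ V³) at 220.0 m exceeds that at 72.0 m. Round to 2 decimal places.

1.61

Speed ratio: V_B/V_A = (z_B/z_A)^α = (220.0/72.0)^0.142 = (3.0556)^0.142 = 1.17188
Power-density ratio: P_B/P_A = (V_B/V_A)³ = (1.17188)³ = 1.60934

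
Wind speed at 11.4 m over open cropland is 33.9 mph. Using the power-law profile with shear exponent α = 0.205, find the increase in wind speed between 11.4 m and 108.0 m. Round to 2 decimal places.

Power law: V₂ = V₁ · (z₂/z₁)^α = 33.9 × (9.4737)^0.205 = 53.7509 mph
ΔV = 53.7509 − 33.9 = 19.8509 mph

19.85 mph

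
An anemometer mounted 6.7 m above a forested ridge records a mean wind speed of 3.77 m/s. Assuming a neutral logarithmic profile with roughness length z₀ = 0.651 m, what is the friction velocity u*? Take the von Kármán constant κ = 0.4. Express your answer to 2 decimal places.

u* ≈ 0.65 m/s

Log law: V(z) = (u*/κ) · ln(z/z₀) ⇒ u* = κ · V / ln(z/z₀)
u* = 0.4 × 3.77 / ln(6.7/0.651) = 0.4 × 3.77 / 2.3314
   = 1.5080 / 2.3314 = 0.6468 m/s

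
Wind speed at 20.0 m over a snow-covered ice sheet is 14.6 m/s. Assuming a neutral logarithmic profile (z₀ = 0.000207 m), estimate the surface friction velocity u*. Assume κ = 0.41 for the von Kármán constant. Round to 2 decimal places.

u* ≈ 0.52 m/s

Log law: V(z) = (u*/κ) · ln(z/z₀) ⇒ u* = κ · V / ln(z/z₀)
u* = 0.41 × 14.6 / ln(20.0/0.000207) = 0.41 × 14.6 / 11.4785
   = 5.9860 / 11.4785 = 0.5215 m/s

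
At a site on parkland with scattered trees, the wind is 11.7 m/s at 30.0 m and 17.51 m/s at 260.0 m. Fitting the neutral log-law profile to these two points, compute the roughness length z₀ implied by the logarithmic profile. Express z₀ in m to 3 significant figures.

Log law: V(z) ∝ ln(z/z₀). With r = V₁/V₂ = 11.7/17.51 = 0.66819,
r · ln(z₂/z₀) = ln(z₁/z₀) ⇒ ln z₀ = (ln z₁ − r·ln z₂)/(1 − r)
ln z₀ = (3.40120 − 0.66819×5.56068) / 0.33181 = -0.9475
z₀ = exp(-0.9475) = 0.3877 m

z₀ ≈ 0.388 m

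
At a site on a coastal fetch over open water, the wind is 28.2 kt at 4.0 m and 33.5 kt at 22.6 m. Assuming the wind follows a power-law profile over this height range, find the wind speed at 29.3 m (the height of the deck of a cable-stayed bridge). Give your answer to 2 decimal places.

First find α: α = ln(V₂/V₁)/ln(z₂/z₁) = ln(33.5/28.2)/ln(22.6/4.0) = 0.17222/1.73166 = 0.0995
Extrapolate from 22.6 m to 29.3 m: V₃ = 33.5 × (29.3/22.6)^0.0995 = 33.5 × 1.0262 = 34.3763 kt

34.38 kt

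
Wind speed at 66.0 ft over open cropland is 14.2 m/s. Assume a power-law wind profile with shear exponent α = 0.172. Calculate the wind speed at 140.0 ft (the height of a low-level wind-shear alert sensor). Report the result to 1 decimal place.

16.2 m/s

Power-law profile: V₂ = V₁ · (z₂/z₁)^α
V₂ = 14.2 × (140.0/66.0)^0.172 = 14.2 × (2.1212)^0.172
    = 14.2 × 1.1381 = 16.1607 m/s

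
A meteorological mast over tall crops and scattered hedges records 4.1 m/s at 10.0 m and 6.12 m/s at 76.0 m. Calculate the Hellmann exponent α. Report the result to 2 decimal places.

α ≈ 0.20

Power law: V₂/V₁ = (z₂/z₁)^α ⇒ α = ln(V₂/V₁) / ln(z₂/z₁)
α = ln(6.12/4.1) / ln(76.0/10.0) = ln(1.4927) / ln(7.6000)
  = 0.40058 / 2.02815 = 0.19751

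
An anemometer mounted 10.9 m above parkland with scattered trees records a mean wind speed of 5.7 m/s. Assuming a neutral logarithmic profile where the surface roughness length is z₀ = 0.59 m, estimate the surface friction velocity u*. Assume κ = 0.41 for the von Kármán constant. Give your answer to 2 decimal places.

Log law: V(z) = (u*/κ) · ln(z/z₀) ⇒ u* = κ · V / ln(z/z₀)
u* = 0.41 × 5.7 / ln(10.9/0.59) = 0.41 × 5.7 / 2.9164
   = 2.3370 / 2.9164 = 0.8013 m/s

u* ≈ 0.80 m/s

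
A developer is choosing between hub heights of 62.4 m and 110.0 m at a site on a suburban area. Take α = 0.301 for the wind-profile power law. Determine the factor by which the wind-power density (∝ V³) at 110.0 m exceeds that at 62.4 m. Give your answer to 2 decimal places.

Speed ratio: V_B/V_A = (z_B/z_A)^α = (110.0/62.4)^0.301 = (1.7628)^0.301 = 1.18607
Power-density ratio: P_B/P_A = (V_B/V_A)³ = (1.18607)³ = 1.66850

1.67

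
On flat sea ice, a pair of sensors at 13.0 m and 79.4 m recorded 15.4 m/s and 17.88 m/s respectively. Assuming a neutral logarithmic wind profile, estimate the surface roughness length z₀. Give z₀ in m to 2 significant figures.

Log law: V(z) ∝ ln(z/z₀). With r = V₁/V₂ = 15.4/17.88 = 0.86130,
r · ln(z₂/z₀) = ln(z₁/z₀) ⇒ ln z₀ = (ln z₁ − r·ln z₂)/(1 − r)
ln z₀ = (2.56495 − 0.86130×4.37450) / 0.13870 = -8.6718
z₀ = exp(-8.6718) = 0.0001714 m

z₀ ≈ 0.00017 m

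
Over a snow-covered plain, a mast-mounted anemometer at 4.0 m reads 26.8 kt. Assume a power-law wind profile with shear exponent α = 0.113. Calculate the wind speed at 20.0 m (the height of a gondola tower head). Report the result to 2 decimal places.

Power-law profile: V₂ = V₁ · (z₂/z₁)^α
V₂ = 26.8 × (20.0/4.0)^0.113 = 26.8 × (5.0000)^0.113
    = 26.8 × 1.1995 = 32.1454 kt

32.15 kt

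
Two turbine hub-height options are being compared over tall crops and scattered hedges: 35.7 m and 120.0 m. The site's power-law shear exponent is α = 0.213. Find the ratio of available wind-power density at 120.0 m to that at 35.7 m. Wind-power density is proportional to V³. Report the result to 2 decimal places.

2.17

Speed ratio: V_B/V_A = (z_B/z_A)^α = (120.0/35.7)^0.213 = (3.3613)^0.213 = 1.29463
Power-density ratio: P_B/P_A = (V_B/V_A)³ = (1.29463)³ = 2.16991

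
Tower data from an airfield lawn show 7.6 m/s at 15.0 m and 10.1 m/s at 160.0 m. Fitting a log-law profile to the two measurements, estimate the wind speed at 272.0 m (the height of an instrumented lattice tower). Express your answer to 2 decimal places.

10.66 m/s

Log law: V ∝ ln(z/z₀). From the pair, with r = V₁/V₂ = 0.75248,
ln z₀ = (ln z₁ − r·ln z₂)/(1 − r) = (2.7081 − 0.75248×5.0752)/0.24752 = -4.4880 → z₀ = 0.01124 m
V₃ = V₁ · ln(z₃/z₀)/ln(z₁/z₀) = 7.6 × 10.0938/7.1961 = 10.6604 m/s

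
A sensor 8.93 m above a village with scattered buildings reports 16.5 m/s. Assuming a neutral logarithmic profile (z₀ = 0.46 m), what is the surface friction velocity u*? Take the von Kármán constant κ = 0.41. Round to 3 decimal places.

Log law: V(z) = (u*/κ) · ln(z/z₀) ⇒ u* = κ · V / ln(z/z₀)
u* = 0.41 × 16.5 / ln(8.93/0.46) = 0.41 × 16.5 / 2.9659
   = 6.7650 / 2.9659 = 2.2809 m/s

u* ≈ 2.281 m/s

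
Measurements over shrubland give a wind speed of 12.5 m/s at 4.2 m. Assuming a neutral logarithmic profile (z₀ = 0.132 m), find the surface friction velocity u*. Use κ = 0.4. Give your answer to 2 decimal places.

u* ≈ 1.45 m/s

Log law: V(z) = (u*/κ) · ln(z/z₀) ⇒ u* = κ · V / ln(z/z₀)
u* = 0.4 × 12.5 / ln(4.2/0.132) = 0.4 × 12.5 / 3.4600
   = 5.0000 / 3.4600 = 1.4451 m/s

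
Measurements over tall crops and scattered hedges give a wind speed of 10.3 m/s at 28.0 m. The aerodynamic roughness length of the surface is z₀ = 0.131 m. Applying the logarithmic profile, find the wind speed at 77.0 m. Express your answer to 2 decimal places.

Log law: V(z) ∝ ln(z/z₀), so V₂/V₁ = ln(z₂/z₀) / ln(z₁/z₀).
ln(77.0/0.131) = 6.3764, ln(28.0/0.131) = 5.3648
V₂ = 10.3 × 6.3764/5.3648 = 10.3 × 1.1886 = 12.2422 m/s

12.24 m/s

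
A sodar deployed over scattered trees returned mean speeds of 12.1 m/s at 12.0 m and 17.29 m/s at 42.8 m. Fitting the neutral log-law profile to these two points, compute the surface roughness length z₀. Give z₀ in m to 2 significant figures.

z₀ ≈ 0.62 m

Log law: V(z) ∝ ln(z/z₀). With r = V₁/V₂ = 12.1/17.29 = 0.69983,
r · ln(z₂/z₀) = ln(z₁/z₀) ⇒ ln z₀ = (ln z₁ − r·ln z₂)/(1 − r)
ln z₀ = (2.48491 − 0.69983×3.75654) / 0.30017 = -0.4798
z₀ = exp(-0.4798) = 0.6189 m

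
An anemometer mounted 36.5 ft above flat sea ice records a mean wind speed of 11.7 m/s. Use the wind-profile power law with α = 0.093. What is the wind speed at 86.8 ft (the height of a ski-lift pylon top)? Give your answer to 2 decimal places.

12.68 m/s

Power-law profile: V₂ = V₁ · (z₂/z₁)^α
V₂ = 11.7 × (86.8/36.5)^0.093 = 11.7 × (2.3781)^0.093
    = 11.7 × 1.0839 = 12.6816 m/s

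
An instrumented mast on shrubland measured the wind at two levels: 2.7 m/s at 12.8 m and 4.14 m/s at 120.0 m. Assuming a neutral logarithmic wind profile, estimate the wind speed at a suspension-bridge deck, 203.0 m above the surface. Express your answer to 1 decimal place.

Log law: V ∝ ln(z/z₀). From the pair, with r = V₁/V₂ = 0.65217,
ln z₀ = (ln z₁ − r·ln z₂)/(1 − r) = (2.5494 − 0.65217×4.7875)/0.34783 = -1.6469 → z₀ = 0.1926 m
V₃ = V₁ · ln(z₃/z₀)/ln(z₁/z₀) = 2.7 × 6.9601/4.1963 = 4.4783 m/s

4.5 m/s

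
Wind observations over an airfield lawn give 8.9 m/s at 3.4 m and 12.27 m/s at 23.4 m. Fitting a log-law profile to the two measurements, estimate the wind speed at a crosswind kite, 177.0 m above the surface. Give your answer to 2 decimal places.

Log law: V ∝ ln(z/z₀). From the pair, with r = V₁/V₂ = 0.72535,
ln z₀ = (ln z₁ − r·ln z₂)/(1 − r) = (1.2238 − 0.72535×3.1527)/0.27465 = -3.8705 → z₀ = 0.02085 m
V₃ = V₁ · ln(z₃/z₀)/ln(z₁/z₀) = 8.9 × 9.0467/5.0943 = 15.8050 m/s

15.81 m/s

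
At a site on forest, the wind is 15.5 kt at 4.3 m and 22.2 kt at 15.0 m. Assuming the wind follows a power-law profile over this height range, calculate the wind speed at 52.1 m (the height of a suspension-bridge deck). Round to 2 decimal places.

31.76 kt

First find α: α = ln(V₂/V₁)/ln(z₂/z₁) = ln(22.2/15.5)/ln(15.0/4.3) = 0.35925/1.24944 = 0.2875
Extrapolate from 15.0 m to 52.1 m: V₃ = 22.2 × (52.1/15.0)^0.2875 = 22.2 × 1.4305 = 31.7567 kt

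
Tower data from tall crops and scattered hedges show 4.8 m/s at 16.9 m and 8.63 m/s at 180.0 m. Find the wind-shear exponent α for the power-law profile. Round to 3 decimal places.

α ≈ 0.248

Power law: V₂/V₁ = (z₂/z₁)^α ⇒ α = ln(V₂/V₁) / ln(z₂/z₁)
α = ln(8.63/4.8) / ln(180.0/16.9) = ln(1.7979) / ln(10.6509)
  = 0.58663 / 2.36564 = 0.24798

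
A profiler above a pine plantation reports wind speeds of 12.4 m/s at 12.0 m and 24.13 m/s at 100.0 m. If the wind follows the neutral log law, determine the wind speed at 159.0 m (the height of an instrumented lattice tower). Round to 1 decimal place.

Log law: V ∝ ln(z/z₀). From the pair, with r = V₁/V₂ = 0.51388,
ln z₀ = (ln z₁ − r·ln z₂)/(1 − r) = (2.4849 − 0.51388×4.6052)/0.48612 = 0.2435 → z₀ = 1.276 m
V₃ = V₁ · ln(z₃/z₀)/ln(z₁/z₀) = 12.4 × 4.8254/2.2414 = 26.6955 m/s

26.7 m/s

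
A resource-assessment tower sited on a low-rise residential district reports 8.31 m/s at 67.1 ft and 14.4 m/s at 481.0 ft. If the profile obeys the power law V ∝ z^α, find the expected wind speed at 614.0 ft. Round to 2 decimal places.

15.42 m/s

First find α: α = ln(V₂/V₁)/ln(z₂/z₁) = ln(14.4/8.31)/ln(481.0/67.1) = 0.54977/1.96968 = 0.2791
Extrapolate from 481.0 ft to 614.0 ft: V₃ = 14.4 × (614.0/481.0)^0.2791 = 14.4 × 1.0705 = 15.4154 m/s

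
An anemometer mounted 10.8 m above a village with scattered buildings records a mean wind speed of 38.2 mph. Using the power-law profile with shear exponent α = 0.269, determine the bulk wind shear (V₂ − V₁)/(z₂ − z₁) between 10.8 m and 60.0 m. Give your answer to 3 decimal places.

0.455 mph/m

Power law: V₂ = V₁ · (z₂/z₁)^α = 38.2 × (5.5556)^0.269 = 60.5892 mph
ΔV/Δz = (60.5892 − 38.2)/(60.0 − 10.8) = 22.3892/49.2000 = 0.45506 mph/m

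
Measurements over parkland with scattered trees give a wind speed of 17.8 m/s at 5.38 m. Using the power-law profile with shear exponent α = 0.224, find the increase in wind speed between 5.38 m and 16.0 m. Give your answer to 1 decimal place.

Power law: V₂ = V₁ · (z₂/z₁)^α = 17.8 × (2.9740)^0.224 = 22.7221 m/s
ΔV = 22.7221 − 17.8 = 4.9221 m/s

4.9 m/s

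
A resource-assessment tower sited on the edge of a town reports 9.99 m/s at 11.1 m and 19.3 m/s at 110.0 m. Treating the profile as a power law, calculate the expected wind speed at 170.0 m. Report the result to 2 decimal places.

First find α: α = ln(V₂/V₁)/ln(z₂/z₁) = ln(19.3/9.99)/ln(110.0/11.1) = 0.65852/2.29354 = 0.2871
Extrapolate from 110.0 m to 170.0 m: V₃ = 19.3 × (170.0/110.0)^0.2871 = 19.3 × 1.1331 = 21.8695 m/s

21.87 m/s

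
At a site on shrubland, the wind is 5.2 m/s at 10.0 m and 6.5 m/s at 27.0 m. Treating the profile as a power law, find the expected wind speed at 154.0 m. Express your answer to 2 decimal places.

9.61 m/s

First find α: α = ln(V₂/V₁)/ln(z₂/z₁) = ln(6.5/5.2)/ln(27.0/10.0) = 0.22314/0.99325 = 0.2247
Extrapolate from 27.0 m to 154.0 m: V₃ = 6.5 × (154.0/27.0)^0.2247 = 6.5 × 1.4787 = 9.6115 m/s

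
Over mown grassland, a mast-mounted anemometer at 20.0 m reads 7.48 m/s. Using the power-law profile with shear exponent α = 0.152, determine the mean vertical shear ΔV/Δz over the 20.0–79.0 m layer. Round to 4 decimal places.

0.0294 m/s/m

Power law: V₂ = V₁ · (z₂/z₁)^α = 7.48 × (3.9500)^0.152 = 9.2169 m/s
ΔV/Δz = (9.2169 − 7.48)/(79.0 − 20.0) = 1.7369/59.0000 = 0.02944 m/s/m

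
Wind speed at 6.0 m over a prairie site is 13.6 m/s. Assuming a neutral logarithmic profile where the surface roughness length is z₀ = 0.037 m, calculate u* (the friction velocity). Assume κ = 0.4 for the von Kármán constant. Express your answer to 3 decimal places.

Log law: V(z) = (u*/κ) · ln(z/z₀) ⇒ u* = κ · V / ln(z/z₀)
u* = 0.4 × 13.6 / ln(6.0/0.037) = 0.4 × 13.6 / 5.0886
   = 5.4400 / 5.0886 = 1.0691 m/s

u* ≈ 1.069 m/s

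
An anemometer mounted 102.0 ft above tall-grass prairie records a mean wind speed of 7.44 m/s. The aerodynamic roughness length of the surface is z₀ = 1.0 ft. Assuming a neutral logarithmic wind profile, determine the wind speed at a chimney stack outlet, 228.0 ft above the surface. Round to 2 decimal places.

Log law: V(z) ∝ ln(z/z₀), so V₂/V₁ = ln(z₂/z₀) / ln(z₁/z₀).
ln(228.0/1.0) = 5.4293, ln(102.0/1.0) = 4.6250
V₂ = 7.44 × 5.4293/4.6250 = 7.44 × 1.1739 = 8.7340 m/s

8.73 m/s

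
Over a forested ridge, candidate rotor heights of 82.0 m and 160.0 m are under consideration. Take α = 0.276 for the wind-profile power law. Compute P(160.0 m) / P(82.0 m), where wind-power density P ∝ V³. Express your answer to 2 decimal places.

Speed ratio: V_B/V_A = (z_B/z_A)^α = (160.0/82.0)^0.276 = (1.9512)^0.276 = 1.20261
Power-density ratio: P_B/P_A = (V_B/V_A)³ = (1.20261)³ = 1.73930

1.74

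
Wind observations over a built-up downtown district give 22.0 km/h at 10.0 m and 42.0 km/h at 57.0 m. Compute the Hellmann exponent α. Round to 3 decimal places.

α ≈ 0.372

Power law: V₂/V₁ = (z₂/z₁)^α ⇒ α = ln(V₂/V₁) / ln(z₂/z₁)
α = ln(42.0/22.0) / ln(57.0/10.0) = ln(1.9091) / ln(5.7000)
  = 0.64663 / 1.74047 = 0.37153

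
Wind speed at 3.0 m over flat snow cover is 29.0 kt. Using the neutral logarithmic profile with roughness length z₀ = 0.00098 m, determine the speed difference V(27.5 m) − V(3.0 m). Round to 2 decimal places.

Log law: V₂ = V₁ · ln(z₂/z₀)/ln(z₁/z₀) = 29.0 × 10.2421/8.0266 = 37.0049 kt
ΔV = 37.0049 − 29.0 = 8.0049 kt

8.00 kt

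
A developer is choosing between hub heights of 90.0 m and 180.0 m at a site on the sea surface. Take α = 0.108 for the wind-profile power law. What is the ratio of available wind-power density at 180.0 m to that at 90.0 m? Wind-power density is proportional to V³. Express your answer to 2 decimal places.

1.25

Speed ratio: V_B/V_A = (z_B/z_A)^α = (180.0/90.0)^0.108 = (2.0000)^0.108 = 1.07773
Power-density ratio: P_B/P_A = (V_B/V_A)³ = (1.07773)³ = 1.25180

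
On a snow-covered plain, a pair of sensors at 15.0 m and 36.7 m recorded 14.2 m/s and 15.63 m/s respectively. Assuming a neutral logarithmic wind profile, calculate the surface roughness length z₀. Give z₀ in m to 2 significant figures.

Log law: V(z) ∝ ln(z/z₀). With r = V₁/V₂ = 14.2/15.63 = 0.90851,
r · ln(z₂/z₀) = ln(z₁/z₀) ⇒ ln z₀ = (ln z₁ − r·ln z₂)/(1 − r)
ln z₀ = (2.70805 − 0.90851×3.60278) / 0.09149 = -6.1766
z₀ = exp(-6.1766) = 0.002077 m

z₀ ≈ 0.0021 m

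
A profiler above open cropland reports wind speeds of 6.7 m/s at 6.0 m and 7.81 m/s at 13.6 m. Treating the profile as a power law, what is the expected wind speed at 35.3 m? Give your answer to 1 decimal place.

9.3 m/s

First find α: α = ln(V₂/V₁)/ln(z₂/z₁) = ln(7.81/6.7)/ln(13.6/6.0) = 0.15330/0.81831 = 0.1873
Extrapolate from 13.6 m to 35.3 m: V₃ = 7.81 × (35.3/13.6)^0.1873 = 7.81 × 1.1956 = 9.3379 m/s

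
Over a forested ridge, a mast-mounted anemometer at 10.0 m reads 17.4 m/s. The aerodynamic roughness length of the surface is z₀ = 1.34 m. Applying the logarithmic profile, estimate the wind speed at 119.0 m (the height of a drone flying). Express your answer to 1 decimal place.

Log law: V(z) ∝ ln(z/z₀), so V₂/V₁ = ln(z₂/z₀) / ln(z₁/z₀).
ln(119.0/1.34) = 4.4865, ln(10.0/1.34) = 2.0099
V₂ = 17.4 × 4.4865/2.0099 = 17.4 × 2.2322 = 38.8396 m/s

38.8 m/s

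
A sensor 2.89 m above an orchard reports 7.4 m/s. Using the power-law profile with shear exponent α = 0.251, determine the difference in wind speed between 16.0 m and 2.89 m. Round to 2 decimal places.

3.97 m/s

Power law: V₂ = V₁ · (z₂/z₁)^α = 7.4 × (5.5363)^0.251 = 11.3705 m/s
ΔV = 11.3705 − 7.4 = 3.9705 m/s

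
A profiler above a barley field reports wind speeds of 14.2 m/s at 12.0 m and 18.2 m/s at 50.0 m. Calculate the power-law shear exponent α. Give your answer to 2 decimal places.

Power law: V₂/V₁ = (z₂/z₁)^α ⇒ α = ln(V₂/V₁) / ln(z₂/z₁)
α = ln(18.2/14.2) / ln(50.0/12.0) = ln(1.2817) / ln(4.1667)
  = 0.24818 / 1.42712 = 0.17390

α ≈ 0.17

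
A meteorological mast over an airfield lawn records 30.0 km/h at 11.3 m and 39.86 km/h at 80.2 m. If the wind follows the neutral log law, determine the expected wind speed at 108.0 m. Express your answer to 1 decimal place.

41.4 km/h

Log law: V ∝ ln(z/z₀). From the pair, with r = V₁/V₂ = 0.75263,
ln z₀ = (ln z₁ − r·ln z₂)/(1 − r) = (2.4248 − 0.75263×4.3845)/0.24737 = -3.5378 → z₀ = 0.02908 m
V₃ = V₁ · ln(z₃/z₀)/ln(z₁/z₀) = 30.0 × 8.2200/5.9626 = 41.3574 km/h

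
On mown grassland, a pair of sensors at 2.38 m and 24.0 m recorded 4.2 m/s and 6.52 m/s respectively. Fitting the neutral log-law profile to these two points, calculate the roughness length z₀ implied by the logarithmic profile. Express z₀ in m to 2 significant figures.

Log law: V(z) ∝ ln(z/z₀). With r = V₁/V₂ = 4.2/6.52 = 0.64417,
r · ln(z₂/z₀) = ln(z₁/z₀) ⇒ ln z₀ = (ln z₁ − r·ln z₂)/(1 − r)
ln z₀ = (0.86710 − 0.64417×3.17805) / 0.35583 = -3.3165
z₀ = exp(-3.3165) = 0.03628 m

z₀ ≈ 0.036 m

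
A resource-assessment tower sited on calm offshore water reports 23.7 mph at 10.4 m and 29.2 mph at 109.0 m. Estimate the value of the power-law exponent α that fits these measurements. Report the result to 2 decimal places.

α ≈ 0.09

Power law: V₂/V₁ = (z₂/z₁)^α ⇒ α = ln(V₂/V₁) / ln(z₂/z₁)
α = ln(29.2/23.7) / ln(109.0/10.4) = ln(1.2321) / ln(10.4808)
  = 0.20869 / 2.34954 = 0.08882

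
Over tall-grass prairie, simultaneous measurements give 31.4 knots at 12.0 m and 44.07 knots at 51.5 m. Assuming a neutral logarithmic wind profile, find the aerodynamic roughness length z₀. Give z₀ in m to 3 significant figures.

Log law: V(z) ∝ ln(z/z₀). With r = V₁/V₂ = 31.4/44.07 = 0.71250,
r · ln(z₂/z₀) = ln(z₁/z₀) ⇒ ln z₀ = (ln z₁ − r·ln z₂)/(1 − r)
ln z₀ = (2.48491 − 0.71250×3.94158) / 0.28750 = -1.1252
z₀ = exp(-1.1252) = 0.3246 m

z₀ ≈ 0.325 m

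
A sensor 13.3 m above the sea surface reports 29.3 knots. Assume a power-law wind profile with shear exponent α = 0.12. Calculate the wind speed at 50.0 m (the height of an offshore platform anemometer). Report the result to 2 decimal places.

Power-law profile: V₂ = V₁ · (z₂/z₁)^α
V₂ = 29.3 × (50.0/13.3)^0.12 = 29.3 × (3.7594)^0.12
    = 29.3 × 1.1722 = 34.3464 knots

34.35 knots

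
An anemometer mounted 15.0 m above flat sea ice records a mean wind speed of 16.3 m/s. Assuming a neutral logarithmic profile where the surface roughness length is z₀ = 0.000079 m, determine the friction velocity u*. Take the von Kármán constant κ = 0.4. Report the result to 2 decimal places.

u* ≈ 0.54 m/s

Log law: V(z) = (u*/κ) · ln(z/z₀) ⇒ u* = κ · V / ln(z/z₀)
u* = 0.4 × 16.3 / ln(15.0/0.000079) = 0.4 × 16.3 / 12.1541
   = 6.5200 / 12.1541 = 0.5364 m/s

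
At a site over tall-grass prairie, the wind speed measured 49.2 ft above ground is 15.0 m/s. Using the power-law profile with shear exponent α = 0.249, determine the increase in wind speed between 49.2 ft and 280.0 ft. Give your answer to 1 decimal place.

Power law: V₂ = V₁ · (z₂/z₁)^α = 15.0 × (5.6911)^0.249 = 23.1278 m/s
ΔV = 23.1278 − 15.0 = 8.1278 m/s

8.1 m/s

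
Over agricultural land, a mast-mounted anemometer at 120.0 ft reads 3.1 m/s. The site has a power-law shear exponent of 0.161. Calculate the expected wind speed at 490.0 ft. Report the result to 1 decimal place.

Power-law profile: V₂ = V₁ · (z₂/z₁)^α
V₂ = 3.1 × (490.0/120.0)^0.161 = 3.1 × (4.0833)^0.161
    = 3.1 × 1.2542 = 3.8881 m/s

3.9 m/s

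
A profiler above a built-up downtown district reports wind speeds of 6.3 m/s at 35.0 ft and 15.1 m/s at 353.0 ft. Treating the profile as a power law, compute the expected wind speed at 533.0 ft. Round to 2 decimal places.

First find α: α = ln(V₂/V₁)/ln(z₂/z₁) = ln(15.1/6.3)/ln(353.0/35.0) = 0.87415/2.31112 = 0.3782
Extrapolate from 353.0 ft to 533.0 ft: V₃ = 15.1 × (533.0/353.0)^0.3782 = 15.1 × 1.1687 = 17.6467 m/s

17.65 m/s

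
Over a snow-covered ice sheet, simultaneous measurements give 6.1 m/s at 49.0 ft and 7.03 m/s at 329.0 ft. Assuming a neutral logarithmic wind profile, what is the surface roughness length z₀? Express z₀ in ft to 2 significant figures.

z₀ ≈ 0.00018 ft

Log law: V(z) ∝ ln(z/z₀). With r = V₁/V₂ = 6.1/7.03 = 0.86771,
r · ln(z₂/z₀) = ln(z₁/z₀) ⇒ ln z₀ = (ln z₁ − r·ln z₂)/(1 − r)
ln z₀ = (3.89182 − 0.86771×5.79606) / 0.13229 = -8.5983
z₀ = exp(-8.5983) = 0.0001844 ft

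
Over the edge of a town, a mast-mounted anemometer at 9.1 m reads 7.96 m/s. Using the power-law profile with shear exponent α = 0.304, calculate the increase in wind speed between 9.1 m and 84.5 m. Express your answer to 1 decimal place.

7.7 m/s

Power law: V₂ = V₁ · (z₂/z₁)^α = 7.96 × (9.2857)^0.304 = 15.6722 m/s
ΔV = 15.6722 − 7.96 = 7.7122 m/s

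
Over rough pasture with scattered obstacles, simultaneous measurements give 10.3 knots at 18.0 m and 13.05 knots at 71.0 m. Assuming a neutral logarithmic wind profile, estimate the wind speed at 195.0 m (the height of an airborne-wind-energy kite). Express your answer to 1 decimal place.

Log law: V ∝ ln(z/z₀). From the pair, with r = V₁/V₂ = 0.78927,
ln z₀ = (ln z₁ − r·ln z₂)/(1 − r) = (2.8904 − 0.78927×4.2627)/0.21073 = -2.2495 → z₀ = 0.1054 m
V₃ = V₁ · ln(z₃/z₀)/ln(z₁/z₀) = 10.3 × 7.5225/5.1399 = 15.0746 knots

15.1 knots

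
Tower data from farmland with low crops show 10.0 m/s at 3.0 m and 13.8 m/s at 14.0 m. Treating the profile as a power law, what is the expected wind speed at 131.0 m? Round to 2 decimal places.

22.03 m/s

First find α: α = ln(V₂/V₁)/ln(z₂/z₁) = ln(13.8/10.0)/ln(14.0/3.0) = 0.32208/1.54045 = 0.2091
Extrapolate from 14.0 m to 131.0 m: V₃ = 13.8 × (131.0/14.0)^0.2091 = 13.8 × 1.5961 = 22.0257 m/s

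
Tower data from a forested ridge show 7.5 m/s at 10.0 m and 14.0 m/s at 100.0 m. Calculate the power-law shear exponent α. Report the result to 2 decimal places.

α ≈ 0.27

Power law: V₂/V₁ = (z₂/z₁)^α ⇒ α = ln(V₂/V₁) / ln(z₂/z₁)
α = ln(14.0/7.5) / ln(100.0/10.0) = ln(1.8667) / ln(10.0000)
  = 0.62415 / 2.30259 = 0.27107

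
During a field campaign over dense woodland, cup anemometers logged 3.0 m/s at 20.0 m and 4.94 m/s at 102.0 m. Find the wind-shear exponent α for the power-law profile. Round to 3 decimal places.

Power law: V₂/V₁ = (z₂/z₁)^α ⇒ α = ln(V₂/V₁) / ln(z₂/z₁)
α = ln(4.94/3.0) / ln(102.0/20.0) = ln(1.6467) / ln(5.1000)
  = 0.49875 / 1.62924 = 0.30613

α ≈ 0.306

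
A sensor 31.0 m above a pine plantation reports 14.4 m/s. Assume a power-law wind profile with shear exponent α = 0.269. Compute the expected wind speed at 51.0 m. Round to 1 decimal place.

Power-law profile: V₂ = V₁ · (z₂/z₁)^α
V₂ = 14.4 × (51.0/31.0)^0.269 = 14.4 × (1.6452)^0.269
    = 14.4 × 1.1433 = 16.4635 m/s

16.5 m/s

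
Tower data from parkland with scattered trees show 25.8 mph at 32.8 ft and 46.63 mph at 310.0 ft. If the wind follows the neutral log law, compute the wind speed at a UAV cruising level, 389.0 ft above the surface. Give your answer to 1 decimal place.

Log law: V ∝ ln(z/z₀). From the pair, with r = V₁/V₂ = 0.55329,
ln z₀ = (ln z₁ − r·ln z₂)/(1 − r) = (3.4904 − 0.55329×5.7366)/0.44671 = 0.7084 → z₀ = 2.031 ft
V₃ = V₁ · ln(z₃/z₀)/ln(z₁/z₀) = 25.8 × 5.2552/2.7821 = 48.7352 mph

48.7 mph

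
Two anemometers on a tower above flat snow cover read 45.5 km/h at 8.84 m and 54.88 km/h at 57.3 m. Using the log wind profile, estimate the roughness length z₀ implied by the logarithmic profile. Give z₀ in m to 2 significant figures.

z₀ ≈ 0.0010 m

Log law: V(z) ∝ ln(z/z₀). With r = V₁/V₂ = 45.5/54.88 = 0.82908,
r · ln(z₂/z₀) = ln(z₁/z₀) ⇒ ln z₀ = (ln z₁ − r·ln z₂)/(1 − r)
ln z₀ = (2.17929 − 0.82908×4.04830) / 0.17092 = -6.8868
z₀ = exp(-6.8868) = 0.001021 m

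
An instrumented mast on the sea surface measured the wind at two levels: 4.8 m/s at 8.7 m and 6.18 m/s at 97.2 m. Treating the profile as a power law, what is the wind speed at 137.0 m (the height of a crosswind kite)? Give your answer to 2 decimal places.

First find α: α = ln(V₂/V₁)/ln(z₂/z₁) = ln(6.18/4.8)/ln(97.2/8.7) = 0.25270/2.41345 = 0.1047
Extrapolate from 97.2 m to 137.0 m: V₃ = 6.18 × (137.0/97.2)^0.1047 = 6.18 × 1.0366 = 6.4061 m/s

6.41 m/s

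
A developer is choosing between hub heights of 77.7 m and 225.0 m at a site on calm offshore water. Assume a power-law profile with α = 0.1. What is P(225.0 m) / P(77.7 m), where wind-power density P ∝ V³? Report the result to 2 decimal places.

Speed ratio: V_B/V_A = (z_B/z_A)^α = (225.0/77.7)^0.1 = (2.8958)^0.1 = 1.11218
Power-density ratio: P_B/P_A = (V_B/V_A)³ = (1.11218)³ = 1.37571

1.38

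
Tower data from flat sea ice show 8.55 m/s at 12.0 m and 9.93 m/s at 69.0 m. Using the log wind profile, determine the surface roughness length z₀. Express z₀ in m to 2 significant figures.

z₀ ≈ 0.00024 m

Log law: V(z) ∝ ln(z/z₀). With r = V₁/V₂ = 8.55/9.93 = 0.86103,
r · ln(z₂/z₀) = ln(z₁/z₀) ⇒ ln z₀ = (ln z₁ − r·ln z₂)/(1 − r)
ln z₀ = (2.48491 − 0.86103×4.23411) / 0.13897 = -8.3525
z₀ = exp(-8.3525) = 0.0002358 m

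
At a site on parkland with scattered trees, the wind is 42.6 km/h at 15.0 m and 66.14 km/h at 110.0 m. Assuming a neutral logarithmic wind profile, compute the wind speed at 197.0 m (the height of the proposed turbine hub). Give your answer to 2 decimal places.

Log law: V ∝ ln(z/z₀). From the pair, with r = V₁/V₂ = 0.64409,
ln z₀ = (ln z₁ − r·ln z₂)/(1 − r) = (2.7081 − 0.64409×4.7005)/0.35591 = -0.8976 → z₀ = 0.4075 m
V₃ = V₁ · ln(z₃/z₀)/ln(z₁/z₀) = 42.6 × 6.1808/3.6057 = 73.0247 km/h

73.02 km/h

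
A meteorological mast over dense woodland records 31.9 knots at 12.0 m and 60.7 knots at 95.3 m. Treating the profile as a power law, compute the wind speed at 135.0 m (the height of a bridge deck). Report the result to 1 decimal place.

67.6 knots

First find α: α = ln(V₂/V₁)/ln(z₂/z₁) = ln(60.7/31.9)/ln(95.3/12.0) = 0.64334/2.07212 = 0.3105
Extrapolate from 95.3 m to 135.0 m: V₃ = 60.7 × (135.0/95.3)^0.3105 = 60.7 × 1.1142 = 67.6309 knots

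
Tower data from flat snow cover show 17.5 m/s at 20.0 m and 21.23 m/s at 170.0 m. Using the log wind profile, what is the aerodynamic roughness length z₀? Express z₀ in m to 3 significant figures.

z₀ ≈ 0.000872 m

Log law: V(z) ∝ ln(z/z₀). With r = V₁/V₂ = 17.5/21.23 = 0.82431,
r · ln(z₂/z₀) = ln(z₁/z₀) ⇒ ln z₀ = (ln z₁ − r·ln z₂)/(1 − r)
ln z₀ = (2.99573 − 0.82431×5.13580) / 0.17569 = -7.0448
z₀ = exp(-7.0448) = 0.0008719 m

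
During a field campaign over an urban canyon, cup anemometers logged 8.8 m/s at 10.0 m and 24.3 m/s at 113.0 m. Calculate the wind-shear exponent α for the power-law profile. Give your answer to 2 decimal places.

Power law: V₂/V₁ = (z₂/z₁)^α ⇒ α = ln(V₂/V₁) / ln(z₂/z₁)
α = ln(24.3/8.8) / ln(113.0/10.0) = ln(2.7614) / ln(11.3000)
  = 1.01572 / 2.42480 = 0.41889

α ≈ 0.42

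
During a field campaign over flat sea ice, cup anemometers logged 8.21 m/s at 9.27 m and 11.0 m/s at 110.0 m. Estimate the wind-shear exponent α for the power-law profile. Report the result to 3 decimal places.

α ≈ 0.118

Power law: V₂/V₁ = (z₂/z₁)^α ⇒ α = ln(V₂/V₁) / ln(z₂/z₁)
α = ln(11.0/8.21) / ln(110.0/9.27) = ln(1.3398) / ln(11.8662)
  = 0.29254 / 2.47370 = 0.11826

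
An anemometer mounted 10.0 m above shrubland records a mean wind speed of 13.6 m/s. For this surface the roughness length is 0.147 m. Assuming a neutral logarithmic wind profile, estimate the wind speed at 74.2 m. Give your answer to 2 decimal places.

Log law: V(z) ∝ ln(z/z₀), so V₂/V₁ = ln(z₂/z₀) / ln(z₁/z₀).
ln(74.2/0.147) = 6.2241, ln(10.0/0.147) = 4.2199
V₂ = 13.6 × 6.2241/4.2199 = 13.6 × 1.4749 = 20.0591 m/s

20.06 m/s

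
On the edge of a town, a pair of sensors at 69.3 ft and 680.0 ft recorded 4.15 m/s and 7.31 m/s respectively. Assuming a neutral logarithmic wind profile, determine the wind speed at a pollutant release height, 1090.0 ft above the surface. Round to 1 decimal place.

Log law: V ∝ ln(z/z₀). From the pair, with r = V₁/V₂ = 0.56772,
ln z₀ = (ln z₁ − r·ln z₂)/(1 − r) = (4.2384 − 0.56772×6.5221)/0.43228 = 1.2394 → z₀ = 3.453 ft
V₃ = V₁ · ln(z₃/z₀)/ln(z₁/z₀) = 4.15 × 5.7546/2.9991 = 7.9629 m/s

8.0 m/s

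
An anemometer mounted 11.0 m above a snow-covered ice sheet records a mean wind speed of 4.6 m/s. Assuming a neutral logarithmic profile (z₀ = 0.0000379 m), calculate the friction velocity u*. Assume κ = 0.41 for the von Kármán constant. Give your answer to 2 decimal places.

Log law: V(z) = (u*/κ) · ln(z/z₀) ⇒ u* = κ · V / ln(z/z₀)
u* = 0.41 × 4.6 / ln(11.0/0.0000379) = 0.41 × 4.6 / 12.5785
   = 1.8860 / 12.5785 = 0.1499 m/s

u* ≈ 0.15 m/s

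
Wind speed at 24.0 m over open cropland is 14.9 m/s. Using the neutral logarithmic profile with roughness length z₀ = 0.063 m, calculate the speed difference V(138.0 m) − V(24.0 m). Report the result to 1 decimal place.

Log law: V₂ = V₁ · ln(z₂/z₀)/ln(z₁/z₀) = 14.9 × 7.6919/5.9427 = 19.2857 m/s
ΔV = 19.2857 − 14.9 = 4.3857 m/s

4.4 m/s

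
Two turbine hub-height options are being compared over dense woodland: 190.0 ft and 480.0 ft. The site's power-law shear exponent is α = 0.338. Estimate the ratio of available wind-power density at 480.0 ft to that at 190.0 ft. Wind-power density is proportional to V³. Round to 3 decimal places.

2.559

Speed ratio: V_B/V_A = (z_B/z_A)^α = (480.0/190.0)^0.338 = (2.5263)^0.338 = 1.36786
Power-density ratio: P_B/P_A = (V_B/V_A)³ = (1.36786)³ = 2.55931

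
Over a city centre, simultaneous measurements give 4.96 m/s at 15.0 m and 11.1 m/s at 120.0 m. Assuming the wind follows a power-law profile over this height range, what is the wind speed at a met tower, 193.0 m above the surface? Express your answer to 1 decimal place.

13.3 m/s

First find α: α = ln(V₂/V₁)/ln(z₂/z₁) = ln(11.1/4.96)/ln(120.0/15.0) = 0.80554/2.07944 = 0.3874
Extrapolate from 120.0 m to 193.0 m: V₃ = 11.1 × (193.0/120.0)^0.3874 = 11.1 × 1.2021 = 13.3435 m/s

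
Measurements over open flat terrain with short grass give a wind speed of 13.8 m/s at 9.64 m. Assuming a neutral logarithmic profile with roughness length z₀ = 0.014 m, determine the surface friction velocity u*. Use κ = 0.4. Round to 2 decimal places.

Log law: V(z) = (u*/κ) · ln(z/z₀) ⇒ u* = κ · V / ln(z/z₀)
u* = 0.4 × 13.8 / ln(9.64/0.014) = 0.4 × 13.8 / 6.5346
   = 5.5200 / 6.5346 = 0.8447 m/s

u* ≈ 0.84 m/s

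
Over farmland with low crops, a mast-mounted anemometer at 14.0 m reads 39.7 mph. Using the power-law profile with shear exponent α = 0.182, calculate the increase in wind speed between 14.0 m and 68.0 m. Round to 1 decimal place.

13.2 mph

Power law: V₂ = V₁ · (z₂/z₁)^α = 39.7 × (4.8571)^0.182 = 52.9312 mph
ΔV = 52.9312 − 39.7 = 13.2312 mph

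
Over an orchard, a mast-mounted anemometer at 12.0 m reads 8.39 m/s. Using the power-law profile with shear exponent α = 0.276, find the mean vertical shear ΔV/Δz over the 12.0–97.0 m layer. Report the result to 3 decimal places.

Power law: V₂ = V₁ · (z₂/z₁)^α = 8.39 × (8.0833)^0.276 = 14.9368 m/s
ΔV/Δz = (14.9368 − 8.39)/(97.0 − 12.0) = 6.5468/85.0000 = 0.07702 m/s/m

0.077 m/s/m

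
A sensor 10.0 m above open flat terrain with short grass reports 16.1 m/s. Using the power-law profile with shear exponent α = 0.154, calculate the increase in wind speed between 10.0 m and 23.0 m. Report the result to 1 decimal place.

Power law: V₂ = V₁ · (z₂/z₁)^α = 16.1 × (2.3000)^0.154 = 18.3034 m/s
ΔV = 18.3034 − 16.1 = 2.2034 m/s

2.2 m/s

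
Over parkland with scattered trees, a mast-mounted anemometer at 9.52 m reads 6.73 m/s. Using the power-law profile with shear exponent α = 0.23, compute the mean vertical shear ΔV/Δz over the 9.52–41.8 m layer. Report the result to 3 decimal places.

0.085 m/s/m

Power law: V₂ = V₁ · (z₂/z₁)^α = 6.73 × (4.3908)^0.23 = 9.4580 m/s
ΔV/Δz = (9.4580 − 6.73)/(41.8 − 9.52) = 2.7280/32.2800 = 0.08451 m/s/m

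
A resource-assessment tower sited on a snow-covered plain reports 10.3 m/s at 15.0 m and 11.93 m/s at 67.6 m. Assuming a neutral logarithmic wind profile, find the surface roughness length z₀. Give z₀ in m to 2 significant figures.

Log law: V(z) ∝ ln(z/z₀). With r = V₁/V₂ = 10.3/11.93 = 0.86337,
r · ln(z₂/z₀) = ln(z₁/z₀) ⇒ ln z₀ = (ln z₁ − r·ln z₂)/(1 − r)
ln z₀ = (2.70805 − 0.86337×4.21361) / 0.13663 = -6.8056
z₀ = exp(-6.8056) = 0.001108 m

z₀ ≈ 0.0011 m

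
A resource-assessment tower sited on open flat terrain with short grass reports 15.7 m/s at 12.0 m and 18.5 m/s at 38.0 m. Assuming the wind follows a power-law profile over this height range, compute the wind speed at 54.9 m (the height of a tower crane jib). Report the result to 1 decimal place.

19.5 m/s

First find α: α = ln(V₂/V₁)/ln(z₂/z₁) = ln(18.5/15.7)/ln(38.0/12.0) = 0.16411/1.15268 = 0.1424
Extrapolate from 38.0 m to 54.9 m: V₃ = 18.5 × (54.9/38.0)^0.1424 = 18.5 × 1.0538 = 19.4949 m/s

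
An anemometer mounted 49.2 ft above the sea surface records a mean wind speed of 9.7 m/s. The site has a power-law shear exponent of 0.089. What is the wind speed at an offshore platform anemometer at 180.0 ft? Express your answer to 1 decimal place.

Power-law profile: V₂ = V₁ · (z₂/z₁)^α
V₂ = 9.7 × (180.0/49.2)^0.089 = 9.7 × (3.6585)^0.089
    = 9.7 × 1.1224 = 10.8869 m/s

10.9 m/s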